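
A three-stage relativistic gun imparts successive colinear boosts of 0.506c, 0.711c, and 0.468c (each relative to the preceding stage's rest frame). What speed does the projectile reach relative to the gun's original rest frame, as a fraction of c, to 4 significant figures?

Compose boost 2: (0.711 + 0.506)/(1 + 0.711×0.506) = 1.217/1.35977 = 0.895007
Compose boost 3: (0.468 + 0.895007)/(1 + 0.468×0.895007) = 1.36301/1.41886 = 0.9606

u ≈ 0.9606c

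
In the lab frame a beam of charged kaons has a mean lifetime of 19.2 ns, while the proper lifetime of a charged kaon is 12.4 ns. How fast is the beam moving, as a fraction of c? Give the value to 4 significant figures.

β ≈ 0.7635

γ = Δt/τ₀ = 19.2/12.4 = 1.54839
β = √(1 − 1/γ²) = √(1 − 1/1.54839²) = 0.7635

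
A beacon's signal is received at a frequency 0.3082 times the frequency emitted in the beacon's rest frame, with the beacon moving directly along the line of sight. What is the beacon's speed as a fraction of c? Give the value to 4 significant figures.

β ≈ 0.8265

f_obs/f_src = √((1−β)/(1+β)) = 0.3082  ⇒  (1−β)/(1+β) = 0.0949872
β = |1 − D²|/(1 + D²) = |1 − 0.0949872|/(1 + 0.0949872) = 0.8265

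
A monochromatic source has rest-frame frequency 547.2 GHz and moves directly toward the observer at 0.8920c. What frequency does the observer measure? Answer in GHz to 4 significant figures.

f_obs ≈ 2290 GHz

Relativistic Doppler: f_obs = f_src √((1+β)/(1−β))
= 547.2 × √(1.89200/0.108000) = 547.2 × 4.18551 = 2290 GHz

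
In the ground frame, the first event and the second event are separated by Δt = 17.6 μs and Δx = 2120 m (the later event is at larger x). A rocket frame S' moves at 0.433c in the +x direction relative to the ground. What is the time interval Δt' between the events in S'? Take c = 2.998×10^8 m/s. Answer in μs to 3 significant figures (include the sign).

Δt' ≈ 16.1 μs

γ = 1/√(1 − 0.433²) = 1.1094
Δt' = γ(Δt − vΔx/c²) = 1.1094 × (17.6 μs − 0.433×2120 m / (2.998×10^8 m/s))
= 1.1094 × (14.538 μs) = 16.1 μs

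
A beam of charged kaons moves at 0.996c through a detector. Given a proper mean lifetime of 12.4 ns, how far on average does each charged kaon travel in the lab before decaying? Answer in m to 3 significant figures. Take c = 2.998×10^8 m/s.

d ≈ 41.4 m

γ = 1/√(1 − 0.996²) = 11.192
Dilated lifetime: Δt = γτ₀ = 11.192 × 12.4 ns = 138.78 ns
d = vΔt = 0.996c × 138.78 ns = 2.9860×10^8 m/s × 1.3878×10^-7 s = 41.4 m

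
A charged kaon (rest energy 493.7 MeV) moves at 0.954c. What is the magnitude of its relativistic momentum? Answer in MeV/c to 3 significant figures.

p ≈ 1570 MeV/c

γ = 1/√(1 − 0.954²) = 3.3355
p = γβm₀c = 3.3355 × 0.954 × 493.7 MeV/c = 1570 MeV/c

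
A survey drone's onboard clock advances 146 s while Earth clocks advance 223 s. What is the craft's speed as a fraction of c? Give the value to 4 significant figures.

β ≈ 0.7559

γ = Δt/τ₀ = 223/146 = 1.52740
β = √(1 − 1/γ²) = √(1 − 1/1.52740²) = 0.7559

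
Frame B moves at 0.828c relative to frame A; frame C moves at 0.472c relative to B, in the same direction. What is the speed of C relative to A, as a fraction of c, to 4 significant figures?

u ≈ 0.9347c

Compose boost 2: (0.472 + 0.828)/(1 + 0.472×0.828) = 1.300/1.39082 = 0.9347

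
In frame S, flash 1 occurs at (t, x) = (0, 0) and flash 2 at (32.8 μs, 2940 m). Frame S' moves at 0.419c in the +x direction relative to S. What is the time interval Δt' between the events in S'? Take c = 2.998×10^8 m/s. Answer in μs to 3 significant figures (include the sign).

Δt' ≈ 31.6 μs

γ = 1/√(1 − 0.419²) = 1.1013
Δt' = γ(Δt − vΔx/c²) = 1.1013 × (32.8 μs − 0.419×2940 m / (2.998×10^8 m/s))
= 1.1013 × (28.691 μs) = 31.6 μs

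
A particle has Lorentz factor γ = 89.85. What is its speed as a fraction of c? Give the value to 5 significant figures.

β ≈ 0.99994

β = √(1 − 1/γ²) = √(1 − 1/89.85²) = √(0.9998761) = 0.99994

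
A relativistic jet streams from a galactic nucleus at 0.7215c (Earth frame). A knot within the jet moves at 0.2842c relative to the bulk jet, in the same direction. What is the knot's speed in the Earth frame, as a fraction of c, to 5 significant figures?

Relativistic velocity addition: u = (u' + v)/(1 + u'v/c²)
= (0.2842 + 0.7215)/(1 + 0.2842×0.7215) = 1.0057/1.205050 = 0.83457

u ≈ 0.83457c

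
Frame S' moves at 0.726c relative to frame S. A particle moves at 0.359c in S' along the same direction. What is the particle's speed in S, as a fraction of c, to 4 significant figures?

u ≈ 0.8607c

Relativistic velocity addition: u = (u' + v)/(1 + u'v/c²)
= (0.359 + 0.726)/(1 + 0.359×0.726) = 1.085/1.26063 = 0.8607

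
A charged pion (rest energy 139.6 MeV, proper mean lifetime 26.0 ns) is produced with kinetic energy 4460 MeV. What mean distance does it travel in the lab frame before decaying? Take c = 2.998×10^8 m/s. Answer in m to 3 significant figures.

γ = 1 + K/(m₀c²) = 1 + 4460/139.6 = 32.948
β = √(1 − 1/γ²) = 0.99954
Dilated lifetime: γτ₀ = 32.948 × 26.0 ns = 856.66 ns
d = βc·γτ₀ = 0.99954 × (2.998×10^8 m/s) × 8.5666×10^-7 s = 257 m

d ≈ 257 m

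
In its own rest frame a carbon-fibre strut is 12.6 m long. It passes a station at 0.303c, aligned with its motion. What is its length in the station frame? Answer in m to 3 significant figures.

γ = 1/√(1 − 0.303²) = 1.0493
Length contraction: L = L₀/γ = 12.6/1.0493 = 12.0 m

L ≈ 12.0 m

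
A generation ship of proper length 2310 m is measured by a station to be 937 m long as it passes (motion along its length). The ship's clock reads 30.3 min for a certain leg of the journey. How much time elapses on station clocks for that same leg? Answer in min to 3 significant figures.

Length contraction ⇒ γ = L₀/L = 2310/937 = 2.4653
Time dilation: Δt = γτ₀ = 2.4653 × 30.3 min = 74.7 min

Δt ≈ 74.7 min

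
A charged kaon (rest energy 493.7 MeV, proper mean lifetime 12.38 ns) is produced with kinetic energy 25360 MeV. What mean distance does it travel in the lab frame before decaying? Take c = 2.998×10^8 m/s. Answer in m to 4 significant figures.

d ≈ 194.3 m

γ = 1 + K/(m₀c²) = 1 + 25360/493.7 = 52.3672
β = √(1 − 1/γ²) = 0.999818
Dilated lifetime: γτ₀ = 52.3672 × 12.38 ns = 648.306 ns
d = βc·γτ₀ = 0.999818 × (2.998×10^8 m/s) × 6.48306×10^-7 s = 194.3 m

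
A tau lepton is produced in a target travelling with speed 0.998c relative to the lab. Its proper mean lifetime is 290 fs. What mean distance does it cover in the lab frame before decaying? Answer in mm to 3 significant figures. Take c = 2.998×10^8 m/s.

γ = 1/√(1 − 0.998²) = 15.819
Dilated lifetime: Δt = γτ₀ = 15.819 × 290 fs = 4587.6 fs
d = vΔt = 0.998c × 4587.6 fs = 2.9920×10^8 m/s × 4.5876×10^-12 s = 1.37 mm

d ≈ 1.37 mm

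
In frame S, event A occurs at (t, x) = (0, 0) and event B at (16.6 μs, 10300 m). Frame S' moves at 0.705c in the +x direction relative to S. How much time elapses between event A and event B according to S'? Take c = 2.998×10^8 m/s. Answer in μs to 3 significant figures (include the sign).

Δt' ≈ -10.7 μs

γ = 1/√(1 − 0.705²) = 1.4100
Δt' = γ(Δt − vΔx/c²) = 1.4100 × (16.6 μs − 0.705×10300 m / (2.998×10^8 m/s))
= 1.4100 × (-7.6211 μs) = -10.7 μs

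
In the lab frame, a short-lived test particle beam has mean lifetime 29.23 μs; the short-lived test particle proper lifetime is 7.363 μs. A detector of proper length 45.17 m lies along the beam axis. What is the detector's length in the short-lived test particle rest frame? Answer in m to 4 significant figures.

Time dilation ⇒ γ = Δt/τ₀ = 29.23/7.363 = 3.96985
Length contraction: L = L₀/γ = 45.17/3.96985 = 11.38 m

L ≈ 11.38 m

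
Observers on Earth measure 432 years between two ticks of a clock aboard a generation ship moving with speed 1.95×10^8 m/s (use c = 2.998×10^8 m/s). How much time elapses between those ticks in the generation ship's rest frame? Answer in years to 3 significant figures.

β = v/c = 1.95×10^8 / 2.998×10^8 = 0.65043
γ = 1/√(1 − 0.65043²) = 1.3165
Proper time: τ₀ = Δt/γ = 432/1.3165 = 328 years

τ₀ ≈ 328 years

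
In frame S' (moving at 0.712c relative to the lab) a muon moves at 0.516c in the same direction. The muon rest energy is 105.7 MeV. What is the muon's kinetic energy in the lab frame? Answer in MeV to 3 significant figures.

K ≈ 135 MeV

u_lab = (0.516 + 0.712)/(1 + 0.516×0.712) = 0.898060
γ = 1/√(1 − 0.898060²) = 2.2734
K = (γ − 1)m₀c² = (2.2734 − 1) × 105.7 = 1.2734 × 105.7 = 135 MeV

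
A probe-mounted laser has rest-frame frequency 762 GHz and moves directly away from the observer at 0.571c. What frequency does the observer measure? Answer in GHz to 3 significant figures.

Relativistic Doppler: f_obs = f_src √((1−β)/(1+β))
= 762 × √(0.42900/1.5710) = 762 × 0.52257 = 398 GHz

f_obs ≈ 398 GHz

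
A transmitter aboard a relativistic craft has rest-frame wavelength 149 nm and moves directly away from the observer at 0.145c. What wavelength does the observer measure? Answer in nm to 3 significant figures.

Relativistic Doppler: λ_obs = λ_src √((1+β)/(1−β))
= 149 × √(1.1450/0.85500) = 149 × 1.1572 = 172 nm

λ_obs ≈ 172 nm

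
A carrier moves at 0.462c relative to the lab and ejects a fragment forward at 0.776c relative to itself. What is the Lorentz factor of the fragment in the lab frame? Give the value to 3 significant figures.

u_lab = (0.776 + 0.462)/(1 + 0.776×0.462) = 1.238/1.35851 = 0.911291
γ = 1/√(1 − 0.911291²) = 2.43

γ ≈ 2.43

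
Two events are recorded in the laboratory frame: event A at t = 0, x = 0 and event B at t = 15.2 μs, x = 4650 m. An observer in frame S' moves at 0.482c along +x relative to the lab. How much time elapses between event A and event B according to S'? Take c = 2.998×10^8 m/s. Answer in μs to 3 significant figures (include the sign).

γ = 1/√(1 − 0.482²) = 1.1413
Δt' = γ(Δt − vΔx/c²) = 1.1413 × (15.2 μs − 0.482×4650 m / (2.998×10^8 m/s))
= 1.1413 × (7.7240 μs) = 8.82 μs

Δt' ≈ 8.82 μs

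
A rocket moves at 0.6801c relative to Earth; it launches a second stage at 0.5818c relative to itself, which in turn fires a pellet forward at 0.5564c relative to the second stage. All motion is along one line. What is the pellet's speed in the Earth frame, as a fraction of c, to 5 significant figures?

Compose boost 2: (0.5818 + 0.6801)/(1 + 0.5818×0.6801) = 1.2619/1.395682 = 0.9041457
Compose boost 3: (0.5564 + 0.9041457)/(1 + 0.5564×0.9041457) = 1.460546/1.503067 = 0.97171

u ≈ 0.97171c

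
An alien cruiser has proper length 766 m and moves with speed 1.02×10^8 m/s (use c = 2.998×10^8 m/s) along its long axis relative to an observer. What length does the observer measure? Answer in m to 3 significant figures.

L ≈ 720 m

β = v/c = 1.02×10^8 / 2.998×10^8 = 0.34023
γ = 1/√(1 − 0.34023²) = 1.0634
Length contraction: L = L₀/γ = 766/1.0634 = 720 m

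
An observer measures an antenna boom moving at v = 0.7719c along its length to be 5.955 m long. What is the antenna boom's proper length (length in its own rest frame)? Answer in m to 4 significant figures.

L₀ ≈ 9.367 m

γ = 1/√(1 − 0.7719²) = 1.57296
L₀ = γL = 1.57296 × 5.955 = 9.367 m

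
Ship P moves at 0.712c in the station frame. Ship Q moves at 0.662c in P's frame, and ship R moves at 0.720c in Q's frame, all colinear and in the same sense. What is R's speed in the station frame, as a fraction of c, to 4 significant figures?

Compose boost 2: (0.662 + 0.712)/(1 + 0.662×0.712) = 1.374/1.47134 = 0.933840
Compose boost 3: (0.720 + 0.933840)/(1 + 0.720×0.933840) = 1.65384/1.67236 = 0.9889

u ≈ 0.9889c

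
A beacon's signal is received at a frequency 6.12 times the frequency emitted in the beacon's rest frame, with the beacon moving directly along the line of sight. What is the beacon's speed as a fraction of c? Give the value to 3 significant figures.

f_obs/f_src = √((1+β)/(1−β)) = 6.12  ⇒  (1+β)/(1−β) = 37.454
β = |1 − D²|/(1 + D²) = |1 − 37.454|/(1 + 37.454) = 0.948

β ≈ 0.948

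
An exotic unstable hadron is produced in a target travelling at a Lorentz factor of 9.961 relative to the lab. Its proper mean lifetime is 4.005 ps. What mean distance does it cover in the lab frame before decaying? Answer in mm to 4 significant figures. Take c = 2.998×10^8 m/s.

d ≈ 11.90 mm

β = √(1 − 1/γ²) = √(1 − 1/9.961²) = 0.994948
Dilated lifetime: Δt = γτ₀ = 9.961 × 4.005 ps = 39.8938 ps
d = vΔt = 0.994948c × 39.8938 ps = 2.98285×10^8 m/s × 3.98938×10^-11 s = 11.90 mm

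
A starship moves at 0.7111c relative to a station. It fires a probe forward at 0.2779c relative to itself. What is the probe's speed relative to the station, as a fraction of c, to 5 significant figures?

Relativistic velocity addition: u = (u' + v)/(1 + u'v/c²)
= (0.2779 + 0.7111)/(1 + 0.2779×0.7111) = 0.98900/1.197615 = 0.82581

u ≈ 0.82581c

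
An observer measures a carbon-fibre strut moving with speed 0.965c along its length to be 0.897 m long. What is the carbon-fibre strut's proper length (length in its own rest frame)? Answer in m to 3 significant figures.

L₀ ≈ 3.42 m

γ = 1/√(1 − 0.965²) = 3.8132
L₀ = γL = 3.8132 × 0.897 = 3.42 m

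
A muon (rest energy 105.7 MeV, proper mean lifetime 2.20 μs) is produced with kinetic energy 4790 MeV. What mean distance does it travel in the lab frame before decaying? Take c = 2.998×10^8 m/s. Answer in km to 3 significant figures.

γ = 1 + K/(m₀c²) = 1 + 4790/105.7 = 46.317
β = √(1 − 1/γ²) = 0.99977
Dilated lifetime: γτ₀ = 46.317 × 2.20 μs = 101.90 μs
d = βc·γτ₀ = 0.99977 × (2.998×10^8 m/s) × 0.00010190 s = 30.5 km

d ≈ 30.5 km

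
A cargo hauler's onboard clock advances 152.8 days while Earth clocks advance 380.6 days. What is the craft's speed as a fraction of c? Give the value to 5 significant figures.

γ = Δt/τ₀ = 380.6/152.8 = 2.490838
β = √(1 − 1/γ²) = √(1 − 1/2.490838²) = 0.91587

β ≈ 0.91587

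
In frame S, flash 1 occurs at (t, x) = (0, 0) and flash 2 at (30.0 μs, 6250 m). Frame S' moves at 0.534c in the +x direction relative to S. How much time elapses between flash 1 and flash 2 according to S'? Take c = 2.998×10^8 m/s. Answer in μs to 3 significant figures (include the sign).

Δt' ≈ 22.3 μs

γ = 1/√(1 − 0.534²) = 1.1828
Δt' = γ(Δt − vΔx/c²) = 1.1828 × (30.0 μs − 0.534×6250 m / (2.998×10^8 m/s))
= 1.1828 × (18.868 μs) = 22.3 μs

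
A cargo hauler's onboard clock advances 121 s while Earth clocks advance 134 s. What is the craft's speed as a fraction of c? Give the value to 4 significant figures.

β ≈ 0.4297

γ = Δt/τ₀ = 134/121 = 1.10744
β = √(1 − 1/γ²) = √(1 − 1/1.10744²) = 0.4297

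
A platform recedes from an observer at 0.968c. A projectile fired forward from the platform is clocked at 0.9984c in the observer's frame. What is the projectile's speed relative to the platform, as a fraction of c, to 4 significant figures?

Inverse velocity addition: u' = (u − v)/(1 − uv/c²)
= (0.9984 − 0.968)/(1 − 0.9984×0.968) = 0.03040/0.0335488 = 0.9061

u' ≈ 0.9061c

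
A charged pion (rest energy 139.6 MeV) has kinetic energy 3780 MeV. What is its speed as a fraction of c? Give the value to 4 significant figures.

γ = 1 + K/(m₀c²) = 1 + 3780/139.6 = 28.0774
β = √(1 − 1/γ²) = 0.9994

β ≈ 0.9994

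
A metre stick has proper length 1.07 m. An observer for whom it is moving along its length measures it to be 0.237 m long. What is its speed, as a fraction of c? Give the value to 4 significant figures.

β ≈ 0.9752

γ = L₀/L = 1.07/0.237 = 4.51477
β = √(1 − 1/γ²) = 0.9752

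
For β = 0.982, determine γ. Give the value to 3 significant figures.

γ = 1/√(1 − β²) = 1/√(1 − 0.982²) = 1/√(0.035676) = 5.29

γ ≈ 5.29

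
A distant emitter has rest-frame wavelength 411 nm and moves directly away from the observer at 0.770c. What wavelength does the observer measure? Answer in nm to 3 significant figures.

λ_obs ≈ 1140 nm

Relativistic Doppler: λ_obs = λ_src √((1+β)/(1−β))
= 411 × √(1.7700/0.23000) = 411 × 2.7741 = 1140 nm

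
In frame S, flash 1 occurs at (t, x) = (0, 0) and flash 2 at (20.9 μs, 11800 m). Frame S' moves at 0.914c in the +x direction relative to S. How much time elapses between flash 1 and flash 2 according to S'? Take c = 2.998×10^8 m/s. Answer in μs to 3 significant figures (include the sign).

Δt' ≈ -37.2 μs

γ = 1/√(1 − 0.914²) = 2.4648
Δt' = γ(Δt − vΔx/c²) = 2.4648 × (20.9 μs − 0.914×11800 m / (2.998×10^8 m/s))
= 2.4648 × (-15.075 μs) = -37.2 μs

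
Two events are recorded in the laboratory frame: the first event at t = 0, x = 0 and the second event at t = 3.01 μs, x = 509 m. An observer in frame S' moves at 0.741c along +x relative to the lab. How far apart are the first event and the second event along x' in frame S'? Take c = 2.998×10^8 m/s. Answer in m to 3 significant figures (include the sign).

Δx' ≈ -238 m

γ = 1/√(1 − 0.741²) = 1.4892
Δx' = γ(Δx − vΔt) = 1.4892 × (509 m − 0.741×(2.998×10^8 m/s)×3.01×10^-6 s)
= 1.4892 × (-159.68 m) = -238 m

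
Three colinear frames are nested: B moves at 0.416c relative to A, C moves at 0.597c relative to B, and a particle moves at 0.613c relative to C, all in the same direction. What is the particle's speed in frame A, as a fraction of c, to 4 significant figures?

u ≈ 0.9513c

Compose boost 2: (0.597 + 0.416)/(1 + 0.597×0.416) = 1.013/1.24835 = 0.811470
Compose boost 3: (0.613 + 0.811470)/(1 + 0.613×0.811470) = 1.42447/1.49743 = 0.9513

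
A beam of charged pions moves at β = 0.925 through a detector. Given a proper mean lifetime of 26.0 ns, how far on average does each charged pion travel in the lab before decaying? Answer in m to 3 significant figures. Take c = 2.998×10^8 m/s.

γ = 1/√(1 − 0.925²) = 2.6318
Dilated lifetime: Δt = γτ₀ = 2.6318 × 26.0 ns = 68.427 ns
d = vΔt = 0.925c × 68.427 ns = 2.7732×10^8 m/s × 6.8427×10^-8 s = 19.0 m

d ≈ 19.0 m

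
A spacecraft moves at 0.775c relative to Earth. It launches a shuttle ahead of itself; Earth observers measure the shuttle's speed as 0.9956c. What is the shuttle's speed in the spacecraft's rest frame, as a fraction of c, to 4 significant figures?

u' ≈ 0.9658c

Inverse velocity addition: u' = (u − v)/(1 − uv/c²)
= (0.9956 − 0.775)/(1 − 0.9956×0.775) = 0.2206/0.228410 = 0.9658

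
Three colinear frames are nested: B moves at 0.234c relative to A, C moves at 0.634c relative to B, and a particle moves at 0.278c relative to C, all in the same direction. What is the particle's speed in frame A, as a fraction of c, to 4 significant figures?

Compose boost 2: (0.634 + 0.234)/(1 + 0.634×0.234) = 0.8680/1.14836 = 0.755863
Compose boost 3: (0.278 + 0.755863)/(1 + 0.278×0.755863) = 1.03386/1.21013 = 0.8543

u ≈ 0.8543c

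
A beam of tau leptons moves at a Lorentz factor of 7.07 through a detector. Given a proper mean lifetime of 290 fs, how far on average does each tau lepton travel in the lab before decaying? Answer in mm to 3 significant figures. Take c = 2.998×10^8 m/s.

β = √(1 − 1/γ²) = √(1 − 1/7.07²) = 0.98995
Dilated lifetime: Δt = γτ₀ = 7.07 × 290 fs = 2050.3 fs
d = vΔt = 0.98995c × 2050.3 fs = 2.9679×10^8 m/s × 2.0503×10^-12 s = 0.609 mm

d ≈ 0.609 mm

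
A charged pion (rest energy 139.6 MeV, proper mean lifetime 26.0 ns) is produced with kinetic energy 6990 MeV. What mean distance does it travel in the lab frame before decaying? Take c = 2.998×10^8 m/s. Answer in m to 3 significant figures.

d ≈ 398 m

γ = 1 + K/(m₀c²) = 1 + 6990/139.6 = 51.072
β = √(1 − 1/γ²) = 0.99981
Dilated lifetime: γτ₀ = 51.072 × 26.0 ns = 1327.9 ns
d = βc·γτ₀ = 0.99981 × (2.998×10^8 m/s) × 1.3279×10^-6 s = 398 m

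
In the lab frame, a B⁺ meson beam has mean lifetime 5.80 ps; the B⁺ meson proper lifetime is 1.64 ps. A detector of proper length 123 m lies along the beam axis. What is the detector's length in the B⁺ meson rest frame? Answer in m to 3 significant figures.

L ≈ 34.8 m

Time dilation ⇒ γ = Δt/τ₀ = 5.80/1.64 = 3.5366
Length contraction: L = L₀/γ = 123/3.5366 = 34.8 m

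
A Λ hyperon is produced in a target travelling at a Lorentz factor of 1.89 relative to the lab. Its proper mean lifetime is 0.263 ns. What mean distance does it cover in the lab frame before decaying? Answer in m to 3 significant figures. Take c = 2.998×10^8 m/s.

d ≈ 0.126 m

β = √(1 − 1/γ²) = √(1 − 1/1.89²) = 0.84856
Dilated lifetime: Δt = γτ₀ = 1.89 × 0.263 ns = 0.49707 ns
d = vΔt = 0.84856c × 0.49707 ns = 2.5440×10^8 m/s × 4.9707×10^-10 s = 0.126 m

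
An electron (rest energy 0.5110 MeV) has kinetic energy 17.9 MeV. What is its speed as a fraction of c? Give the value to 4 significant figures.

γ = 1 + K/(m₀c²) = 1 + 17.9/0.5110 = 36.0294
β = √(1 − 1/γ²) = 0.9996

β ≈ 0.9996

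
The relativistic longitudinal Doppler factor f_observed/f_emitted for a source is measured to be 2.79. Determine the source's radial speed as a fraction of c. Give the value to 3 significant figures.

β ≈ 0.772

f_obs/f_src = √((1+β)/(1−β)) = 2.79  ⇒  (1+β)/(1−β) = 7.7841
β = |1 − D²|/(1 + D²) = |1 − 7.7841|/(1 + 7.7841) = 0.772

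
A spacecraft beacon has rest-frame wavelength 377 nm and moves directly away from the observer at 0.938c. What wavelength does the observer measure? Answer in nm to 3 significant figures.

λ_obs ≈ 2110 nm

Relativistic Doppler: λ_obs = λ_src √((1+β)/(1−β))
= 377 × √(1.9380/0.062000) = 377 × 5.5909 = 2110 nm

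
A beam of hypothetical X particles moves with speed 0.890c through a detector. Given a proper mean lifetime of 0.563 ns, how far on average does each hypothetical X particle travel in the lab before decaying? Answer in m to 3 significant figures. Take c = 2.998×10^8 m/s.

γ = 1/√(1 − 0.890²) = 2.1932
Dilated lifetime: Δt = γτ₀ = 2.1932 × 0.563 ns = 1.2348 ns
d = vΔt = 0.890c × 1.2348 ns = 2.6682×10^8 m/s × 1.2348×10^-9 s = 0.329 m

d ≈ 0.329 m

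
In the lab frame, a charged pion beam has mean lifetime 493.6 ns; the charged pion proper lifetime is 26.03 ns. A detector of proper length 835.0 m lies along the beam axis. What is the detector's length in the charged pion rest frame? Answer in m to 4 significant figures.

L ≈ 44.03 m

Time dilation ⇒ γ = Δt/τ₀ = 493.6/26.03 = 18.9627
Length contraction: L = L₀/γ = 835.0/18.9627 = 44.03 m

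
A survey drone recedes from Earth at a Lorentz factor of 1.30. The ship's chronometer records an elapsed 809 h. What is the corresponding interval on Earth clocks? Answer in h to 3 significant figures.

Δt ≈ 1050 h

γ = 1.30 (given)
Time dilation: Δt = γτ₀ = 1.30 × 809 h = 1050 h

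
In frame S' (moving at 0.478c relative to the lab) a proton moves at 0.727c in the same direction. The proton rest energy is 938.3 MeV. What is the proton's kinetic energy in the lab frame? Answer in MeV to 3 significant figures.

u_lab = (0.727 + 0.478)/(1 + 0.727×0.478) = 0.894245
γ = 1/√(1 − 0.894245²) = 2.2342
K = (γ − 1)m₀c² = (2.2342 − 1) × 938.3 = 1.2342 × 938.3 = 1160 MeV

K ≈ 1160 MeV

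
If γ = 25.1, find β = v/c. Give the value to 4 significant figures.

β = √(1 − 1/γ²) = √(1 − 1/25.1²) = √(0.998413) = 0.9992

β ≈ 0.9992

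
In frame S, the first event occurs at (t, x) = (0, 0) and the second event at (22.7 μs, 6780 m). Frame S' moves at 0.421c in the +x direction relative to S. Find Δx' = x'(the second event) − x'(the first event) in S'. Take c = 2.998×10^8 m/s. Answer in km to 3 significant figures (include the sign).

Δx' ≈ 4.32 km

γ = 1/√(1 − 0.421²) = 1.1025
Δx' = γ(Δx − vΔt) = 1.1025 × (6780 m − 0.421×(2.998×10^8 m/s)×22.7×10^-6 s)
= 1.1025 × (3914.9 m) = 4.32 km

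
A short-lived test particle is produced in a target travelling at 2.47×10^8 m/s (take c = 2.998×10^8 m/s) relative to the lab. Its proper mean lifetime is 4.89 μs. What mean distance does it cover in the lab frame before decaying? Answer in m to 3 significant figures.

d ≈ 2130 m

β = v/c = 2.47×10^8 / 2.998×10^8 = 0.82388
γ = 1/√(1 − 0.82388²) = 1.7644
Dilated lifetime: Δt = γτ₀ = 1.7644 × 4.89 μs = 8.6280 μs
d = vΔt = 0.82388c × 8.6280 μs = 2.4700×10^8 m/s × 8.6280×10^-6 s = 2130 m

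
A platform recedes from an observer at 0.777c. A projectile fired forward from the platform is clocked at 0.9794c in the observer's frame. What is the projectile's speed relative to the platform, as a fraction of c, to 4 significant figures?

u' ≈ 0.8468c

Inverse velocity addition: u' = (u − v)/(1 − uv/c²)
= (0.9794 − 0.777)/(1 − 0.9794×0.777) = 0.2024/0.239006 = 0.8468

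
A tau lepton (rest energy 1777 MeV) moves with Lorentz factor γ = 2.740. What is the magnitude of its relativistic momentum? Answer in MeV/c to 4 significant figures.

p ≈ 4533 MeV/c

β = √(1 − 1/γ²) = √(1 − 1/2.740²) = 0.931022
p = γβm₀c = 2.740 × 0.931022 × 1777 MeV/c = 4533 MeV/c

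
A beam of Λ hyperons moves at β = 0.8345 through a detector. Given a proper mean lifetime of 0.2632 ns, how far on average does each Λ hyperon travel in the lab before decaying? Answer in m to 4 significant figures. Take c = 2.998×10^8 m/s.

γ = 1/√(1 − 0.8345²) = 1.81486
Dilated lifetime: Δt = γτ₀ = 1.81486 × 0.2632 ns = 0.477670 ns
d = vΔt = 0.8345c × 0.477670 ns = 2.50183×10^8 m/s × 4.77670×10^-10 s = 0.1195 m

d ≈ 0.1195 m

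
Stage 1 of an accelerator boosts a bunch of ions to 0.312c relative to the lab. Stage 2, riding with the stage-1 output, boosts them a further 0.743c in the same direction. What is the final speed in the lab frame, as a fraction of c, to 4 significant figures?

u ≈ 0.8565c

Compose boost 2: (0.743 + 0.312)/(1 + 0.743×0.312) = 1.055/1.23182 = 0.8565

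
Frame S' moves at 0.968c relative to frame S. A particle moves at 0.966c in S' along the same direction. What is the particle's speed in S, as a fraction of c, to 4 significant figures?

Relativistic velocity addition: u = (u' + v)/(1 + u'v/c²)
= (0.966 + 0.968)/(1 + 0.966×0.968) = 1.934/1.93509 = 0.9994

u ≈ 0.9994c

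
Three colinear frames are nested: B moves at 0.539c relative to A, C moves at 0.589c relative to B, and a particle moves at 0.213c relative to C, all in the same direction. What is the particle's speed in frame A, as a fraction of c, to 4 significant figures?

u ≈ 0.9043c

Compose boost 2: (0.589 + 0.539)/(1 + 0.589×0.539) = 1.128/1.31747 = 0.856186
Compose boost 3: (0.213 + 0.856186)/(1 + 0.213×0.856186) = 1.06919/1.18237 = 0.9043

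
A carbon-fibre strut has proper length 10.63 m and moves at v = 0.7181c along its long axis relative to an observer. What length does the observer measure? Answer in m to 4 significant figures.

L ≈ 7.398 m

γ = 1/√(1 − 0.7181²) = 1.43691
Length contraction: L = L₀/γ = 10.63/1.43691 = 7.398 m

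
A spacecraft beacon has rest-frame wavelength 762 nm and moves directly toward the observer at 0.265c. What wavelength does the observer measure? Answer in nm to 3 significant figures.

Relativistic Doppler: λ_obs = λ_src √((1−β)/(1+β))
= 762 × √(0.73500/1.2650) = 762 × 0.76225 = 581 nm

λ_obs ≈ 581 nm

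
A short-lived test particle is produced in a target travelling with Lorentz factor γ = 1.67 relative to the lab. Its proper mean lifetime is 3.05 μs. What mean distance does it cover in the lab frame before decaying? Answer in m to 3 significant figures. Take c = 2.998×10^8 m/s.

d ≈ 1220 m

β = √(1 − 1/γ²) = √(1 − 1/1.67²) = 0.80090
Dilated lifetime: Δt = γτ₀ = 1.67 × 3.05 μs = 5.0935 μs
d = vΔt = 0.80090c × 5.0935 μs = 2.4011×10^8 m/s × 5.0935×10^-6 s = 1220 m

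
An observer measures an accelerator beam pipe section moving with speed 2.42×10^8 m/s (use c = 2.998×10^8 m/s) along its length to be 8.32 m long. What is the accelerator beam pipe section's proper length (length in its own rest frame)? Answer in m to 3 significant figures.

L₀ ≈ 14.1 m

β = v/c = 2.42×10^8 / 2.998×10^8 = 0.80720
γ = 1/√(1 − 0.80720²) = 1.6941
L₀ = γL = 1.6941 × 8.32 = 14.1 m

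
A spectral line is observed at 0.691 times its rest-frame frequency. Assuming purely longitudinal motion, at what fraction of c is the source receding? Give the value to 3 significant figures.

f_obs/f_src = √((1−β)/(1+β)) = 0.691  ⇒  (1−β)/(1+β) = 0.47748
β = |1 − D²|/(1 + D²) = |1 − 0.47748|/(1 + 0.47748) = 0.354

β ≈ 0.354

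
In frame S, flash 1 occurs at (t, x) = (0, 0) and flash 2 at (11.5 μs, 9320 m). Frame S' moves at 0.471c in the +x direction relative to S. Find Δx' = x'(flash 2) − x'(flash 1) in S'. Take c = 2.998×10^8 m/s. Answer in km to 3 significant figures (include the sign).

Δx' ≈ 8.72 km

γ = 1/√(1 − 0.471²) = 1.1336
Δx' = γ(Δx − vΔt) = 1.1336 × (9320 m − 0.471×(2.998×10^8 m/s)×11.5×10^-6 s)
= 1.1336 × (7696.1 m) = 8.72 km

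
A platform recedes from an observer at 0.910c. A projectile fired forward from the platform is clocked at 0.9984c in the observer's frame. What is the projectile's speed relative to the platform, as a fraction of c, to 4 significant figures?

u' ≈ 0.9666c

Inverse velocity addition: u' = (u − v)/(1 − uv/c²)
= (0.9984 − 0.910)/(1 − 0.9984×0.910) = 0.08840/0.0914560 = 0.9666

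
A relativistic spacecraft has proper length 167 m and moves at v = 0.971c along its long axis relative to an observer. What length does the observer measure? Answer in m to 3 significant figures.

γ = 1/√(1 − 0.971²) = 4.1827
Length contraction: L = L₀/γ = 167/4.1827 = 39.9 m

L ≈ 39.9 m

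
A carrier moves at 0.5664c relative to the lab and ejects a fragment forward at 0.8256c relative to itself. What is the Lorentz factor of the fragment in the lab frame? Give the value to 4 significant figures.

γ ≈ 3.156

u_lab = (0.8256 + 0.5664)/(1 + 0.8256×0.5664) = 1.3920/1.467620 = 0.9484745
γ = 1/√(1 − 0.9484745²) = 3.156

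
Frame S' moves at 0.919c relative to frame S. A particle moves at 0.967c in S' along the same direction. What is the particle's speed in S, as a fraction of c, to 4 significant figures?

Relativistic velocity addition: u = (u' + v)/(1 + u'v/c²)
= (0.967 + 0.919)/(1 + 0.967×0.919) = 1.886/1.88867 = 0.9986

u ≈ 0.9986c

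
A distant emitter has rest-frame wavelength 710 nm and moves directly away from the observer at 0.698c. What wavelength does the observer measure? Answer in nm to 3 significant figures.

λ_obs ≈ 1680 nm

Relativistic Doppler: λ_obs = λ_src √((1+β)/(1−β))
= 710 × √(1.6980/0.30200) = 710 × 2.3712 = 1680 nm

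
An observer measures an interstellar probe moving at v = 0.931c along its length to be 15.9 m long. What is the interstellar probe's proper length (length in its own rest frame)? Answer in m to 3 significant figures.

L₀ ≈ 43.6 m

γ = 1/√(1 − 0.931²) = 2.7396
L₀ = γL = 2.7396 × 15.9 = 43.6 m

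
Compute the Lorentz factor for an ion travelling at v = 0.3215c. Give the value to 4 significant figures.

γ ≈ 1.056

γ = 1/√(1 − β²) = 1/√(1 − 0.3215²) = 1/√(0.896638) = 1.056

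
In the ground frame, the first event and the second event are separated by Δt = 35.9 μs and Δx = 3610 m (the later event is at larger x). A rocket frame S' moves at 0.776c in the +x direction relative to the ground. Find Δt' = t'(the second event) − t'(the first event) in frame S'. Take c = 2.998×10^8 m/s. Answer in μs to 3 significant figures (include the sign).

γ = 1/√(1 − 0.776²) = 1.5855
Δt' = γ(Δt − vΔx/c²) = 1.5855 × (35.9 μs − 0.776×3610 m / (2.998×10^8 m/s))
= 1.5855 × (26.556 μs) = 42.1 μs

Δt' ≈ 42.1 μs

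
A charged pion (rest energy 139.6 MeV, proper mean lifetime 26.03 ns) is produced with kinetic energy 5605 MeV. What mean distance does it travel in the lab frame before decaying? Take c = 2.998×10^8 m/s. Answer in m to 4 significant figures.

d ≈ 321.0 m

γ = 1 + K/(m₀c²) = 1 + 5605/139.6 = 41.1504
β = √(1 − 1/γ²) = 0.999705
Dilated lifetime: γτ₀ = 41.1504 × 26.03 ns = 1071.15 ns
d = βc·γτ₀ = 0.999705 × (2.998×10^8 m/s) × 1.07115×10^-6 s = 321.0 m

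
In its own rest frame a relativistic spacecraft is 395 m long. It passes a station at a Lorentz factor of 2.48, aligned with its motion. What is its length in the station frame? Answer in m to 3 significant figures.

γ = 2.48 (given)
Length contraction: L = L₀/γ = 395/2.48 = 159 m

L ≈ 159 m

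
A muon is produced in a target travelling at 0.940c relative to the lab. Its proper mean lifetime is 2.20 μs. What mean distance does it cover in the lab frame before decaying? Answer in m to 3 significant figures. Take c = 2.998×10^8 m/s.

γ = 1/√(1 − 0.940²) = 2.9311
Dilated lifetime: Δt = γτ₀ = 2.9311 × 2.20 μs = 6.4483 μs
d = vΔt = 0.940c × 6.4483 μs = 2.8181×10^8 m/s × 6.4483×10^-6 s = 1820 m

d ≈ 1820 m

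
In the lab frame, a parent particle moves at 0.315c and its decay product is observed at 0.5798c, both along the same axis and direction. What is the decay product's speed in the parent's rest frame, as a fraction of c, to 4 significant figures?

u' ≈ 0.3240c

Inverse velocity addition: u' = (u − v)/(1 − uv/c²)
= (0.5798 − 0.315)/(1 − 0.5798×0.315) = 0.2648/0.817363 = 0.3240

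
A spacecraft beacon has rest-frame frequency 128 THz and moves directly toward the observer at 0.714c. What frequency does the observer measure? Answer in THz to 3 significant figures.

Relativistic Doppler: f_obs = f_src √((1+β)/(1−β))
= 128 × √(1.7140/0.28600) = 128 × 2.4481 = 313 THz

f_obs ≈ 313 THz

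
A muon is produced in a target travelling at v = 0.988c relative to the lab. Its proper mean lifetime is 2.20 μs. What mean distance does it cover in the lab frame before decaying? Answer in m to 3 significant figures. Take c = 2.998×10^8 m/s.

γ = 1/√(1 − 0.988²) = 6.4744
Dilated lifetime: Δt = γτ₀ = 6.4744 × 2.20 μs = 14.244 μs
d = vΔt = 0.988c × 14.244 μs = 2.9620×10^8 m/s × 1.4244×10^-5 s = 4220 m

d ≈ 4220 m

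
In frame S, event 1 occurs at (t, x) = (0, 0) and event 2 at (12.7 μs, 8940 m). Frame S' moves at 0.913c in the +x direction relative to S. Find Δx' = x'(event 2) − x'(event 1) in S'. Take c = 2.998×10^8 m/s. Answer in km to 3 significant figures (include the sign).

γ = 1/√(1 − 0.913²) = 2.4512
Δx' = γ(Δx − vΔt) = 2.4512 × (8940 m − 0.913×(2.998×10^8 m/s)×12.7×10^-6 s)
= 2.4512 × (5463.8 m) = 13.4 km

Δx' ≈ 13.4 km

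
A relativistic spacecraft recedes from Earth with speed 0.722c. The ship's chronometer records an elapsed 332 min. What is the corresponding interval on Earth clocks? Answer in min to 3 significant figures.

Δt ≈ 480 min

γ = 1/√(1 − 0.722²) = 1.4453
Time dilation: Δt = γτ₀ = 1.4453 × 332 min = 480 min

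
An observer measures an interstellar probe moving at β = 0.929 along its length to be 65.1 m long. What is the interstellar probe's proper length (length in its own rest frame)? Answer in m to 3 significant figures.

γ = 1/√(1 − 0.929²) = 2.7021
L₀ = γL = 2.7021 × 65.1 = 176 m

L₀ ≈ 176 m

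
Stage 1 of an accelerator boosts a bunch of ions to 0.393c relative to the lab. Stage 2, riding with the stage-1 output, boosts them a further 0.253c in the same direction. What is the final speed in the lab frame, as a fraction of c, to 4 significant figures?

Compose boost 2: (0.253 + 0.393)/(1 + 0.253×0.393) = 0.6460/1.09943 = 0.5876

u ≈ 0.5876c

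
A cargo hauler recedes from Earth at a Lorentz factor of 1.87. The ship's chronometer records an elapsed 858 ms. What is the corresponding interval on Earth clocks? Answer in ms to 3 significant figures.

Δt ≈ 1600 ms

γ = 1.87 (given)
Time dilation: Δt = γτ₀ = 1.87 × 858 ms = 1600 ms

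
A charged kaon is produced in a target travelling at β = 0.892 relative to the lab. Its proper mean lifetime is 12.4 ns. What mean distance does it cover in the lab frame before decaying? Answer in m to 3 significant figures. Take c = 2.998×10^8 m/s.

γ = 1/√(1 − 0.892²) = 2.2122
Dilated lifetime: Δt = γτ₀ = 2.2122 × 12.4 ns = 27.431 ns
d = vΔt = 0.892c × 27.431 ns = 2.6742×10^8 m/s × 2.7431×10^-8 s = 7.34 m

d ≈ 7.34 m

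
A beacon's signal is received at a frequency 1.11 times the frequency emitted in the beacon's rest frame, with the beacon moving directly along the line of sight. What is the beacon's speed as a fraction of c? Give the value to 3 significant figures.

f_obs/f_src = √((1+β)/(1−β)) = 1.11  ⇒  (1+β)/(1−β) = 1.2321
β = |1 − D²|/(1 + D²) = |1 − 1.2321|/(1 + 1.2321) = 0.104

β ≈ 0.104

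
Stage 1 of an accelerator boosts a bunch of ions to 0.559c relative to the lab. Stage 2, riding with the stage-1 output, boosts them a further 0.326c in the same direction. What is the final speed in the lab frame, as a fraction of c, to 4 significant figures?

Compose boost 2: (0.326 + 0.559)/(1 + 0.326×0.559) = 0.8850/1.18223 = 0.7486

u ≈ 0.7486c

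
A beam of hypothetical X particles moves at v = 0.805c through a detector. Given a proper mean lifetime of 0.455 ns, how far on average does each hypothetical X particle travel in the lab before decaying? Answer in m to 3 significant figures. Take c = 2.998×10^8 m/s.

d ≈ 0.185 m

γ = 1/√(1 − 0.805²) = 1.6856
Dilated lifetime: Δt = γτ₀ = 1.6856 × 0.455 ns = 0.76693 ns
d = vΔt = 0.805c × 0.76693 ns = 2.4134×10^8 m/s × 7.6693×10^-10 s = 0.185 m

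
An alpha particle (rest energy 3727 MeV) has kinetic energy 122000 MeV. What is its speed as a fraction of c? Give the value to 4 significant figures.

γ = 1 + K/(m₀c²) = 1 + 122000/3727 = 33.7341
β = √(1 − 1/γ²) = 0.9996

β ≈ 0.9996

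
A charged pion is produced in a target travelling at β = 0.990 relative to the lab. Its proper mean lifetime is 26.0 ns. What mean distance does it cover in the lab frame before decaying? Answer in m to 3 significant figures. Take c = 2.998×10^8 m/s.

d ≈ 54.7 m

γ = 1/√(1 − 0.990²) = 7.0888
Dilated lifetime: Δt = γτ₀ = 7.0888 × 26.0 ns = 184.31 ns
d = vΔt = 0.990c × 184.31 ns = 2.9680×10^8 m/s × 1.8431×10^-7 s = 54.7 m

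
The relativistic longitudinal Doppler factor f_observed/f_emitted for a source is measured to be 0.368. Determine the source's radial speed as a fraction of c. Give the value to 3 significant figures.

f_obs/f_src = √((1−β)/(1+β)) = 0.368  ⇒  (1−β)/(1+β) = 0.13542
β = |1 − D²|/(1 + D²) = |1 − 0.13542|/(1 + 0.13542) = 0.761

β ≈ 0.761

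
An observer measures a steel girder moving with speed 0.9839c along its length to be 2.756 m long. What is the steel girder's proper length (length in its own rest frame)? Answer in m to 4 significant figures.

γ = 1/√(1 − 0.9839²) = 5.59535
L₀ = γL = 5.59535 × 2.756 = 15.42 m

L₀ ≈ 15.42 m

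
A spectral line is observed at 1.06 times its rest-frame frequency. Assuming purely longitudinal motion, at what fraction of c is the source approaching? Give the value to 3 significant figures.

β ≈ 0.0582

f_obs/f_src = √((1+β)/(1−β)) = 1.06  ⇒  (1+β)/(1−β) = 1.1236
β = |1 − D²|/(1 + D²) = |1 − 1.1236|/(1 + 1.1236) = 0.0582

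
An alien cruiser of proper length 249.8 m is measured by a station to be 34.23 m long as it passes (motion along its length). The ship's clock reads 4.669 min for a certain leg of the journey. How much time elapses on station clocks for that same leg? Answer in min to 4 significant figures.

Δt ≈ 34.07 min

Length contraction ⇒ γ = L₀/L = 249.8/34.23 = 7.29769
Time dilation: Δt = γτ₀ = 7.29769 × 4.669 min = 34.07 min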